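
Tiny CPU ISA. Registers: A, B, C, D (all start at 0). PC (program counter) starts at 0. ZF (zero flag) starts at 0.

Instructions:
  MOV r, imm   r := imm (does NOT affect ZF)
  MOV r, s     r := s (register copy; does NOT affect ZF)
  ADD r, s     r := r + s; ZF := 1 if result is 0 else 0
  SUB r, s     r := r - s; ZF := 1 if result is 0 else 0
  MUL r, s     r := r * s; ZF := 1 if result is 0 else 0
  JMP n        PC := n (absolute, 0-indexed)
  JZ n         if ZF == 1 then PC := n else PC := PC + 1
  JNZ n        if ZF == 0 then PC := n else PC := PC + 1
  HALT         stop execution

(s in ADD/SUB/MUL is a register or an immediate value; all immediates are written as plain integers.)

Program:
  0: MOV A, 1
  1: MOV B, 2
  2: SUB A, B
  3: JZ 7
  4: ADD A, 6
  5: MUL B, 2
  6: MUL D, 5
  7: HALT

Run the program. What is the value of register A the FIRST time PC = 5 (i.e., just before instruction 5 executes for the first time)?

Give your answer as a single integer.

Step 1: PC=0 exec 'MOV A, 1'. After: A=1 B=0 C=0 D=0 ZF=0 PC=1
Step 2: PC=1 exec 'MOV B, 2'. After: A=1 B=2 C=0 D=0 ZF=0 PC=2
Step 3: PC=2 exec 'SUB A, B'. After: A=-1 B=2 C=0 D=0 ZF=0 PC=3
Step 4: PC=3 exec 'JZ 7'. After: A=-1 B=2 C=0 D=0 ZF=0 PC=4
Step 5: PC=4 exec 'ADD A, 6'. After: A=5 B=2 C=0 D=0 ZF=0 PC=5
First time PC=5: A=5

5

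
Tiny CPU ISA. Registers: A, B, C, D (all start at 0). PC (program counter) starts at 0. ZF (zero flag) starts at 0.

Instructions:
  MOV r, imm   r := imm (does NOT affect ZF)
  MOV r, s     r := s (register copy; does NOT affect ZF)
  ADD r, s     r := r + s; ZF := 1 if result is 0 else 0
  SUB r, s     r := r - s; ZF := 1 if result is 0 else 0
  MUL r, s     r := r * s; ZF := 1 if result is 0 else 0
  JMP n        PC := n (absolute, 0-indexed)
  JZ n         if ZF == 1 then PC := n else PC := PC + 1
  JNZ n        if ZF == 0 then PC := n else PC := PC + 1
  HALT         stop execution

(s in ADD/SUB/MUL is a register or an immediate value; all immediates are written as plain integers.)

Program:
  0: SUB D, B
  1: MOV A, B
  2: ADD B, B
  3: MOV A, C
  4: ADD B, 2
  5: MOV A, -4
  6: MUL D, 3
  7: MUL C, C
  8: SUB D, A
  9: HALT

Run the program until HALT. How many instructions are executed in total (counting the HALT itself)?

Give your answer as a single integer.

Answer: 10

Derivation:
Step 1: PC=0 exec 'SUB D, B'. After: A=0 B=0 C=0 D=0 ZF=1 PC=1
Step 2: PC=1 exec 'MOV A, B'. After: A=0 B=0 C=0 D=0 ZF=1 PC=2
Step 3: PC=2 exec 'ADD B, B'. After: A=0 B=0 C=0 D=0 ZF=1 PC=3
Step 4: PC=3 exec 'MOV A, C'. After: A=0 B=0 C=0 D=0 ZF=1 PC=4
Step 5: PC=4 exec 'ADD B, 2'. After: A=0 B=2 C=0 D=0 ZF=0 PC=5
Step 6: PC=5 exec 'MOV A, -4'. After: A=-4 B=2 C=0 D=0 ZF=0 PC=6
Step 7: PC=6 exec 'MUL D, 3'. After: A=-4 B=2 C=0 D=0 ZF=1 PC=7
Step 8: PC=7 exec 'MUL C, C'. After: A=-4 B=2 C=0 D=0 ZF=1 PC=8
Step 9: PC=8 exec 'SUB D, A'. After: A=-4 B=2 C=0 D=4 ZF=0 PC=9
Step 10: PC=9 exec 'HALT'. After: A=-4 B=2 C=0 D=4 ZF=0 PC=9 HALTED
Total instructions executed: 10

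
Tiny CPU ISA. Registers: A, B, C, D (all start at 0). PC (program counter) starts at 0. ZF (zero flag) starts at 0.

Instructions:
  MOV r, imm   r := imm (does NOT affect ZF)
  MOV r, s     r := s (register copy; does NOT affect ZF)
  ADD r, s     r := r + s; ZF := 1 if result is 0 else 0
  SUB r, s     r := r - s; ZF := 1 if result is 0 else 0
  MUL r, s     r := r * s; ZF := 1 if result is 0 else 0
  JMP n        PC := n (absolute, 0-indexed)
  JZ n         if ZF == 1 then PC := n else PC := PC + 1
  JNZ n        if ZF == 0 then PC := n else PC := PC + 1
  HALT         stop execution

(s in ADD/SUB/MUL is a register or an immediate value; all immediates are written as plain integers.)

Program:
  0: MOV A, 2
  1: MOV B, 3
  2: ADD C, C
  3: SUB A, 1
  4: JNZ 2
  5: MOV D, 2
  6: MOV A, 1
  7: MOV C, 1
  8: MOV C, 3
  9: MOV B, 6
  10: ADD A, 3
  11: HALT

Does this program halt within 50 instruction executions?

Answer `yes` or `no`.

Answer: yes

Derivation:
Step 1: PC=0 exec 'MOV A, 2'. After: A=2 B=0 C=0 D=0 ZF=0 PC=1
Step 2: PC=1 exec 'MOV B, 3'. After: A=2 B=3 C=0 D=0 ZF=0 PC=2
Step 3: PC=2 exec 'ADD C, C'. After: A=2 B=3 C=0 D=0 ZF=1 PC=3
Step 4: PC=3 exec 'SUB A, 1'. After: A=1 B=3 C=0 D=0 ZF=0 PC=4
Step 5: PC=4 exec 'JNZ 2'. After: A=1 B=3 C=0 D=0 ZF=0 PC=2
Step 6: PC=2 exec 'ADD C, C'. After: A=1 B=3 C=0 D=0 ZF=1 PC=3
Step 7: PC=3 exec 'SUB A, 1'. After: A=0 B=3 C=0 D=0 ZF=1 PC=4
Step 8: PC=4 exec 'JNZ 2'. After: A=0 B=3 C=0 D=0 ZF=1 PC=5
Step 9: PC=5 exec 'MOV D, 2'. After: A=0 B=3 C=0 D=2 ZF=1 PC=6
Step 10: PC=6 exec 'MOV A, 1'. After: A=1 B=3 C=0 D=2 ZF=1 PC=7
Step 11: PC=7 exec 'MOV C, 1'. After: A=1 B=3 C=1 D=2 ZF=1 PC=8
Step 12: PC=8 exec 'MOV C, 3'. After: A=1 B=3 C=3 D=2 ZF=1 PC=9
Step 13: PC=9 exec 'MOV B, 6'. After: A=1 B=6 C=3 D=2 ZF=1 PC=10
Step 14: PC=10 exec 'ADD A, 3'. After: A=4 B=6 C=3 D=2 ZF=0 PC=11
Step 15: PC=11 exec 'HALT'. After: A=4 B=6 C=3 D=2 ZF=0 PC=11 HALTED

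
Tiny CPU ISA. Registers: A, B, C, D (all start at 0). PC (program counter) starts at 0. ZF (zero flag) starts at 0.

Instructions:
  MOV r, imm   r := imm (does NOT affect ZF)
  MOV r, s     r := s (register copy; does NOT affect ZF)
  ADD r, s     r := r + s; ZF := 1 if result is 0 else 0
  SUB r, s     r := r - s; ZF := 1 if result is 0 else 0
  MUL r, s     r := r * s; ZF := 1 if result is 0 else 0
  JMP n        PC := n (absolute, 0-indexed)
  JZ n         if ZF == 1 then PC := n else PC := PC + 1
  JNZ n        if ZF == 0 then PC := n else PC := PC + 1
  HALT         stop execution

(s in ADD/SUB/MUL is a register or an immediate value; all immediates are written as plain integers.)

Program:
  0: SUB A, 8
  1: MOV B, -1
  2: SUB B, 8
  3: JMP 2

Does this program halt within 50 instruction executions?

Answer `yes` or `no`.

Step 1: PC=0 exec 'SUB A, 8'. After: A=-8 B=0 C=0 D=0 ZF=0 PC=1
Step 2: PC=1 exec 'MOV B, -1'. After: A=-8 B=-1 C=0 D=0 ZF=0 PC=2
Step 3: PC=2 exec 'SUB B, 8'. After: A=-8 B=-9 C=0 D=0 ZF=0 PC=3
Step 4: PC=3 exec 'JMP 2'. After: A=-8 B=-9 C=0 D=0 ZF=0 PC=2
Step 5: PC=2 exec 'SUB B, 8'. After: A=-8 B=-17 C=0 D=0 ZF=0 PC=3
Step 6: PC=3 exec 'JMP 2'. After: A=-8 B=-17 C=0 D=0 ZF=0 PC=2
Step 7: PC=2 exec 'SUB B, 8'. After: A=-8 B=-25 C=0 D=0 ZF=0 PC=3
Step 8: PC=3 exec 'JMP 2'. After: A=-8 B=-25 C=0 D=0 ZF=0 PC=2
Step 9: PC=2 exec 'SUB B, 8'. After: A=-8 B=-33 C=0 D=0 ZF=0 PC=3
Step 10: PC=3 exec 'JMP 2'. After: A=-8 B=-33 C=0 D=0 ZF=0 PC=2
Step 11: PC=2 exec 'SUB B, 8'. After: A=-8 B=-41 C=0 D=0 ZF=0 PC=3
Step 12: PC=3 exec 'JMP 2'. After: A=-8 B=-41 C=0 D=0 ZF=0 PC=2
Step 13: PC=2 exec 'SUB B, 8'. After: A=-8 B=-49 C=0 D=0 ZF=0 PC=3
Step 14: PC=3 exec 'JMP 2'. After: A=-8 B=-49 C=0 D=0 ZF=0 PC=2
Step 15: PC=2 exec 'SUB B, 8'. After: A=-8 B=-57 C=0 D=0 ZF=0 PC=3
After 50 steps: not halted. PC revisits the same instructions with no path to HALT; will never halt.

Answer: no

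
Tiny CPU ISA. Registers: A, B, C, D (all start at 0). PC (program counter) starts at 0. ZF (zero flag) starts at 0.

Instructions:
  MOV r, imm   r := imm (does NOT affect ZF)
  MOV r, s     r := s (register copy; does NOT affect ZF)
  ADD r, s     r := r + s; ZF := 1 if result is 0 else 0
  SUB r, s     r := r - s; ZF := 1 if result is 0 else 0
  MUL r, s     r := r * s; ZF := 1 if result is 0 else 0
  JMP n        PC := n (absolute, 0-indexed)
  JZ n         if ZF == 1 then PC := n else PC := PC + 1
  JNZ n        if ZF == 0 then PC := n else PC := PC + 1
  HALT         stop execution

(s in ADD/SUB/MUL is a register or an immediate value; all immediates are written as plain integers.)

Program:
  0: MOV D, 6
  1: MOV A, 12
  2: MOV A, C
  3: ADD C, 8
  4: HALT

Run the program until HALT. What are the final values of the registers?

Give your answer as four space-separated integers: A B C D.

Answer: 0 0 8 6

Derivation:
Step 1: PC=0 exec 'MOV D, 6'. After: A=0 B=0 C=0 D=6 ZF=0 PC=1
Step 2: PC=1 exec 'MOV A, 12'. After: A=12 B=0 C=0 D=6 ZF=0 PC=2
Step 3: PC=2 exec 'MOV A, C'. After: A=0 B=0 C=0 D=6 ZF=0 PC=3
Step 4: PC=3 exec 'ADD C, 8'. After: A=0 B=0 C=8 D=6 ZF=0 PC=4
Step 5: PC=4 exec 'HALT'. After: A=0 B=0 C=8 D=6 ZF=0 PC=4 HALTED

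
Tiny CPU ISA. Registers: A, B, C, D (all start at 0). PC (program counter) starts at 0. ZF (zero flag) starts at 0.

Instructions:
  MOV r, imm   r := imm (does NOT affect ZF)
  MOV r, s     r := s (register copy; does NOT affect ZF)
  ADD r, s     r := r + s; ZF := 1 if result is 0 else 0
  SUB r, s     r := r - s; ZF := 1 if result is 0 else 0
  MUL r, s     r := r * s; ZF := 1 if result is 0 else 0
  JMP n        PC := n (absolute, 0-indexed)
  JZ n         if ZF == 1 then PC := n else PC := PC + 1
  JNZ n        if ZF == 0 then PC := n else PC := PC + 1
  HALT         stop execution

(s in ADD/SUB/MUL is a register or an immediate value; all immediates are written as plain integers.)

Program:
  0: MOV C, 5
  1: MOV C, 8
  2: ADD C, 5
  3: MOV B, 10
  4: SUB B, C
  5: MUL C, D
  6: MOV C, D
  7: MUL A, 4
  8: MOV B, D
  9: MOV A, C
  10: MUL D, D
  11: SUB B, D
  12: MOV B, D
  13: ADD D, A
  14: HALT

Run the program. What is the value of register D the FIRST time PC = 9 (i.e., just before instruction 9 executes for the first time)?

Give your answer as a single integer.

Step 1: PC=0 exec 'MOV C, 5'. After: A=0 B=0 C=5 D=0 ZF=0 PC=1
Step 2: PC=1 exec 'MOV C, 8'. After: A=0 B=0 C=8 D=0 ZF=0 PC=2
Step 3: PC=2 exec 'ADD C, 5'. After: A=0 B=0 C=13 D=0 ZF=0 PC=3
Step 4: PC=3 exec 'MOV B, 10'. After: A=0 B=10 C=13 D=0 ZF=0 PC=4
Step 5: PC=4 exec 'SUB B, C'. After: A=0 B=-3 C=13 D=0 ZF=0 PC=5
Step 6: PC=5 exec 'MUL C, D'. After: A=0 B=-3 C=0 D=0 ZF=1 PC=6
Step 7: PC=6 exec 'MOV C, D'. After: A=0 B=-3 C=0 D=0 ZF=1 PC=7
Step 8: PC=7 exec 'MUL A, 4'. After: A=0 B=-3 C=0 D=0 ZF=1 PC=8
Step 9: PC=8 exec 'MOV B, D'. After: A=0 B=0 C=0 D=0 ZF=1 PC=9
First time PC=9: D=0

0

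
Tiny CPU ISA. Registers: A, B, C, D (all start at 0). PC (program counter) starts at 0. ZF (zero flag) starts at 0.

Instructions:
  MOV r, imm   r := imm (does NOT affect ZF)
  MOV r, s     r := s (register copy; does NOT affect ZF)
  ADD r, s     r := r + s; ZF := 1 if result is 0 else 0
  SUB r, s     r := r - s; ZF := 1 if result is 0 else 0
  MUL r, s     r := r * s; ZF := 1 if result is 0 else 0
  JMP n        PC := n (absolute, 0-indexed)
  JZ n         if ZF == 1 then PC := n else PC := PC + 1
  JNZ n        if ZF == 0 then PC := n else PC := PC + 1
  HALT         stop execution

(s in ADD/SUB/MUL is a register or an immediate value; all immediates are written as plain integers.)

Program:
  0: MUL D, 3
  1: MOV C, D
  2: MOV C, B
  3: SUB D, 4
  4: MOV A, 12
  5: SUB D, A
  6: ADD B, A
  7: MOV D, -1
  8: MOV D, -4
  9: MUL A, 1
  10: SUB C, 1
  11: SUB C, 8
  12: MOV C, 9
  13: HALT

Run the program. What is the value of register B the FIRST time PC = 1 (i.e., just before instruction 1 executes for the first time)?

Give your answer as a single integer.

Step 1: PC=0 exec 'MUL D, 3'. After: A=0 B=0 C=0 D=0 ZF=1 PC=1
First time PC=1: B=0

0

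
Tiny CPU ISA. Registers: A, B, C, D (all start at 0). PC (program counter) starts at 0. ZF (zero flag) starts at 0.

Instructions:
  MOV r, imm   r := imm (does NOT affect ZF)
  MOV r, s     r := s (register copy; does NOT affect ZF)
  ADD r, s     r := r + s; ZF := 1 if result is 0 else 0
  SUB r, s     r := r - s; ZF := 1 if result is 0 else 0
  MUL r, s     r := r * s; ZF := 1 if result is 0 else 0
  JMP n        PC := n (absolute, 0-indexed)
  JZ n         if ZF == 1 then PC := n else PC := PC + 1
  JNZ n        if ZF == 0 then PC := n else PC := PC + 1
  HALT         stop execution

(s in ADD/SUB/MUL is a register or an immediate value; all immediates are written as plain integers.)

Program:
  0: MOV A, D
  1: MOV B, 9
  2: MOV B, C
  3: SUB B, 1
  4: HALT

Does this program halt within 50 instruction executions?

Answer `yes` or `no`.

Step 1: PC=0 exec 'MOV A, D'. After: A=0 B=0 C=0 D=0 ZF=0 PC=1
Step 2: PC=1 exec 'MOV B, 9'. After: A=0 B=9 C=0 D=0 ZF=0 PC=2
Step 3: PC=2 exec 'MOV B, C'. After: A=0 B=0 C=0 D=0 ZF=0 PC=3
Step 4: PC=3 exec 'SUB B, 1'. After: A=0 B=-1 C=0 D=0 ZF=0 PC=4
Step 5: PC=4 exec 'HALT'. After: A=0 B=-1 C=0 D=0 ZF=0 PC=4 HALTED

Answer: yes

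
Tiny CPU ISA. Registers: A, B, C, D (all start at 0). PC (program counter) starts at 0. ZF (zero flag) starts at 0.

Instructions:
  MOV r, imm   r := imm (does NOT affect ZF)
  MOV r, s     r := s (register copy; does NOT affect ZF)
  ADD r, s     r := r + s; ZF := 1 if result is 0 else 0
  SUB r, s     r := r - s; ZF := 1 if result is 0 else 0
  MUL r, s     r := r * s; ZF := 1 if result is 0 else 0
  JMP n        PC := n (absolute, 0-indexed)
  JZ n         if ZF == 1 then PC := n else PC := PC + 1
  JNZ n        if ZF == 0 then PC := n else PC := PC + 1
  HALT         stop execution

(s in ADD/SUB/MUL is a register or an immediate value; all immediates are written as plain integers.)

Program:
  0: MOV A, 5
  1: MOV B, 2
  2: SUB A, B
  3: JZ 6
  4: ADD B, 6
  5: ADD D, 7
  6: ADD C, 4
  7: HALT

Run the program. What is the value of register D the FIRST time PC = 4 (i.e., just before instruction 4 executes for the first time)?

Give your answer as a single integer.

Step 1: PC=0 exec 'MOV A, 5'. After: A=5 B=0 C=0 D=0 ZF=0 PC=1
Step 2: PC=1 exec 'MOV B, 2'. After: A=5 B=2 C=0 D=0 ZF=0 PC=2
Step 3: PC=2 exec 'SUB A, B'. After: A=3 B=2 C=0 D=0 ZF=0 PC=3
Step 4: PC=3 exec 'JZ 6'. After: A=3 B=2 C=0 D=0 ZF=0 PC=4
First time PC=4: D=0

0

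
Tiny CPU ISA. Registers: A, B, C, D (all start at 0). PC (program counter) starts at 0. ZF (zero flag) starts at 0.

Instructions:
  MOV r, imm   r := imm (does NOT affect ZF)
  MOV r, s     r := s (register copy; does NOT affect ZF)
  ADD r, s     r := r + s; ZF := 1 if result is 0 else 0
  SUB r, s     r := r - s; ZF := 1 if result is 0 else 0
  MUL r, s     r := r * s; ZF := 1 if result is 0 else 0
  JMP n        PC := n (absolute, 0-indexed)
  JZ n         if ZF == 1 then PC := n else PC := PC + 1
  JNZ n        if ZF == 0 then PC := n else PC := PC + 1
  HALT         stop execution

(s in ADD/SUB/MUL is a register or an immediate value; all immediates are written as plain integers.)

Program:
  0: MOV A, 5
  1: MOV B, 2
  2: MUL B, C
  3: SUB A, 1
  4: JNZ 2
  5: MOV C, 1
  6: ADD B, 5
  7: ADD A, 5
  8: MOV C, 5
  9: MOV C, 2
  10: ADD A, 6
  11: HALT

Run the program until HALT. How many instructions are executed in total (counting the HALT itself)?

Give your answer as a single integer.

Step 1: PC=0 exec 'MOV A, 5'. After: A=5 B=0 C=0 D=0 ZF=0 PC=1
Step 2: PC=1 exec 'MOV B, 2'. After: A=5 B=2 C=0 D=0 ZF=0 PC=2
Step 3: PC=2 exec 'MUL B, C'. After: A=5 B=0 C=0 D=0 ZF=1 PC=3
Step 4: PC=3 exec 'SUB A, 1'. After: A=4 B=0 C=0 D=0 ZF=0 PC=4
Step 5: PC=4 exec 'JNZ 2'. After: A=4 B=0 C=0 D=0 ZF=0 PC=2
Step 6: PC=2 exec 'MUL B, C'. After: A=4 B=0 C=0 D=0 ZF=1 PC=3
Step 7: PC=3 exec 'SUB A, 1'. After: A=3 B=0 C=0 D=0 ZF=0 PC=4
Step 8: PC=4 exec 'JNZ 2'. After: A=3 B=0 C=0 D=0 ZF=0 PC=2
Step 9: PC=2 exec 'MUL B, C'. After: A=3 B=0 C=0 D=0 ZF=1 PC=3
Step 10: PC=3 exec 'SUB A, 1'. After: A=2 B=0 C=0 D=0 ZF=0 PC=4
Step 11: PC=4 exec 'JNZ 2'. After: A=2 B=0 C=0 D=0 ZF=0 PC=2
Step 12: PC=2 exec 'MUL B, C'. After: A=2 B=0 C=0 D=0 ZF=1 PC=3
Step 13: PC=3 exec 'SUB A, 1'. After: A=1 B=0 C=0 D=0 ZF=0 PC=4
Step 14: PC=4 exec 'JNZ 2'. After: A=1 B=0 C=0 D=0 ZF=0 PC=2
Step 15: PC=2 exec 'MUL B, C'. After: A=1 B=0 C=0 D=0 ZF=1 PC=3
Step 16: PC=3 exec 'SUB A, 1'. After: A=0 B=0 C=0 D=0 ZF=1 PC=4
Step 17: PC=4 exec 'JNZ 2'. After: A=0 B=0 C=0 D=0 ZF=1 PC=5
Step 18: PC=5 exec 'MOV C, 1'. After: A=0 B=0 C=1 D=0 ZF=1 PC=6
Step 19: PC=6 exec 'ADD B, 5'. After: A=0 B=5 C=1 D=0 ZF=0 PC=7
Step 20: PC=7 exec 'ADD A, 5'. After: A=5 B=5 C=1 D=0 ZF=0 PC=8
Step 21: PC=8 exec 'MOV C, 5'. After: A=5 B=5 C=5 D=0 ZF=0 PC=9
Step 22: PC=9 exec 'MOV C, 2'. After: A=5 B=5 C=2 D=0 ZF=0 PC=10
Step 23: PC=10 exec 'ADD A, 6'. After: A=11 B=5 C=2 D=0 ZF=0 PC=11
Step 24: PC=11 exec 'HALT'. After: A=11 B=5 C=2 D=0 ZF=0 PC=11 HALTED
Total instructions executed: 24

Answer: 24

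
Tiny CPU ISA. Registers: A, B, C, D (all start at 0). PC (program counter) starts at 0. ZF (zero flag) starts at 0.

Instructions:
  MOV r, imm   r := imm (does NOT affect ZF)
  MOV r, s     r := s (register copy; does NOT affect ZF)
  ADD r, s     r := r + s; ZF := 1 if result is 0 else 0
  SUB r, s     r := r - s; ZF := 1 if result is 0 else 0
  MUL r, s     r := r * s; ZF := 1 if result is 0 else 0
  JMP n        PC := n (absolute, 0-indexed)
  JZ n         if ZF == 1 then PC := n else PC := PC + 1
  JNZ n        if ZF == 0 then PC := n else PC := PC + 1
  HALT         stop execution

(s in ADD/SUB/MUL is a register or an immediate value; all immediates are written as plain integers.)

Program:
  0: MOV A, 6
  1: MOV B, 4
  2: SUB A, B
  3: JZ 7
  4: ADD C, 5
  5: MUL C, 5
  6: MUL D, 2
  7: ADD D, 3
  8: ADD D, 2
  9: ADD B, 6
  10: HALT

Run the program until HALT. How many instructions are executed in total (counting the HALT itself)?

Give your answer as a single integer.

Step 1: PC=0 exec 'MOV A, 6'. After: A=6 B=0 C=0 D=0 ZF=0 PC=1
Step 2: PC=1 exec 'MOV B, 4'. After: A=6 B=4 C=0 D=0 ZF=0 PC=2
Step 3: PC=2 exec 'SUB A, B'. After: A=2 B=4 C=0 D=0 ZF=0 PC=3
Step 4: PC=3 exec 'JZ 7'. After: A=2 B=4 C=0 D=0 ZF=0 PC=4
Step 5: PC=4 exec 'ADD C, 5'. After: A=2 B=4 C=5 D=0 ZF=0 PC=5
Step 6: PC=5 exec 'MUL C, 5'. After: A=2 B=4 C=25 D=0 ZF=0 PC=6
Step 7: PC=6 exec 'MUL D, 2'. After: A=2 B=4 C=25 D=0 ZF=1 PC=7
Step 8: PC=7 exec 'ADD D, 3'. After: A=2 B=4 C=25 D=3 ZF=0 PC=8
Step 9: PC=8 exec 'ADD D, 2'. After: A=2 B=4 C=25 D=5 ZF=0 PC=9
Step 10: PC=9 exec 'ADD B, 6'. After: A=2 B=10 C=25 D=5 ZF=0 PC=10
Step 11: PC=10 exec 'HALT'. After: A=2 B=10 C=25 D=5 ZF=0 PC=10 HALTED
Total instructions executed: 11

Answer: 11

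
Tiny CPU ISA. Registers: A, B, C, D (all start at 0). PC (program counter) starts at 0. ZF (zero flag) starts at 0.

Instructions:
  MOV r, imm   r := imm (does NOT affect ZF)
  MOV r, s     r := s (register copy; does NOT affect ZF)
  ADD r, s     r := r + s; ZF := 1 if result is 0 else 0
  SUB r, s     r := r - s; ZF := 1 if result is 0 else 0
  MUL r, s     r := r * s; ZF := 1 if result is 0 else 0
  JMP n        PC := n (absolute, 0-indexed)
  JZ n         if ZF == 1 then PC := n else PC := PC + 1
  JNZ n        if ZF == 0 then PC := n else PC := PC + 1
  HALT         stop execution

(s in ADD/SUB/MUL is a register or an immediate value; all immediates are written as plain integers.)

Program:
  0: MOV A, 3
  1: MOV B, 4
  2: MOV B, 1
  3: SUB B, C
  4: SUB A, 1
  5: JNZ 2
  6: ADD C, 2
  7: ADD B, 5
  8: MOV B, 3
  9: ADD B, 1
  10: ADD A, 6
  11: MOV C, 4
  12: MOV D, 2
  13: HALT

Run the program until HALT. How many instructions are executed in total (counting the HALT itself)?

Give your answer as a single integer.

Step 1: PC=0 exec 'MOV A, 3'. After: A=3 B=0 C=0 D=0 ZF=0 PC=1
Step 2: PC=1 exec 'MOV B, 4'. After: A=3 B=4 C=0 D=0 ZF=0 PC=2
Step 3: PC=2 exec 'MOV B, 1'. After: A=3 B=1 C=0 D=0 ZF=0 PC=3
Step 4: PC=3 exec 'SUB B, C'. After: A=3 B=1 C=0 D=0 ZF=0 PC=4
Step 5: PC=4 exec 'SUB A, 1'. After: A=2 B=1 C=0 D=0 ZF=0 PC=5
Step 6: PC=5 exec 'JNZ 2'. After: A=2 B=1 C=0 D=0 ZF=0 PC=2
Step 7: PC=2 exec 'MOV B, 1'. After: A=2 B=1 C=0 D=0 ZF=0 PC=3
Step 8: PC=3 exec 'SUB B, C'. After: A=2 B=1 C=0 D=0 ZF=0 PC=4
Step 9: PC=4 exec 'SUB A, 1'. After: A=1 B=1 C=0 D=0 ZF=0 PC=5
Step 10: PC=5 exec 'JNZ 2'. After: A=1 B=1 C=0 D=0 ZF=0 PC=2
Step 11: PC=2 exec 'MOV B, 1'. After: A=1 B=1 C=0 D=0 ZF=0 PC=3
Step 12: PC=3 exec 'SUB B, C'. After: A=1 B=1 C=0 D=0 ZF=0 PC=4
Step 13: PC=4 exec 'SUB A, 1'. After: A=0 B=1 C=0 D=0 ZF=1 PC=5
Step 14: PC=5 exec 'JNZ 2'. After: A=0 B=1 C=0 D=0 ZF=1 PC=6
Step 15: PC=6 exec 'ADD C, 2'. After: A=0 B=1 C=2 D=0 ZF=0 PC=7
Step 16: PC=7 exec 'ADD B, 5'. After: A=0 B=6 C=2 D=0 ZF=0 PC=8
Step 17: PC=8 exec 'MOV B, 3'. After: A=0 B=3 C=2 D=0 ZF=0 PC=9
Step 18: PC=9 exec 'ADD B, 1'. After: A=0 B=4 C=2 D=0 ZF=0 PC=10
Step 19: PC=10 exec 'ADD A, 6'. After: A=6 B=4 C=2 D=0 ZF=0 PC=11
Step 20: PC=11 exec 'MOV C, 4'. After: A=6 B=4 C=4 D=0 ZF=0 PC=12
Step 21: PC=12 exec 'MOV D, 2'. After: A=6 B=4 C=4 D=2 ZF=0 PC=13
Step 22: PC=13 exec 'HALT'. After: A=6 B=4 C=4 D=2 ZF=0 PC=13 HALTED
Total instructions executed: 22

Answer: 22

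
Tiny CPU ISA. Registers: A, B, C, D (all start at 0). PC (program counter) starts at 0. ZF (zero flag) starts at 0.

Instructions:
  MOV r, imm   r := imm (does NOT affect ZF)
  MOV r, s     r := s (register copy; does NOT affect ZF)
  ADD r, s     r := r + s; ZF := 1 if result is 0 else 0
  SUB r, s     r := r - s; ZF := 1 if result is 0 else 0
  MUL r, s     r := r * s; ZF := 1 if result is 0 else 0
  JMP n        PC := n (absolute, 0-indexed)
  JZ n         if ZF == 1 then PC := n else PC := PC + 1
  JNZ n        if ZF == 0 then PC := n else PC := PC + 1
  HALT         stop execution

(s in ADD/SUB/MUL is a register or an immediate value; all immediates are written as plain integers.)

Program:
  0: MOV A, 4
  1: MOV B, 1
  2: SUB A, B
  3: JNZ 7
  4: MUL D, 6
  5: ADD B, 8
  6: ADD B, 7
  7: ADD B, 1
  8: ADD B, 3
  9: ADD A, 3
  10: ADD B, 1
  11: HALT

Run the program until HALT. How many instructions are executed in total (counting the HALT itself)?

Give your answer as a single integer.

Step 1: PC=0 exec 'MOV A, 4'. After: A=4 B=0 C=0 D=0 ZF=0 PC=1
Step 2: PC=1 exec 'MOV B, 1'. After: A=4 B=1 C=0 D=0 ZF=0 PC=2
Step 3: PC=2 exec 'SUB A, B'. After: A=3 B=1 C=0 D=0 ZF=0 PC=3
Step 4: PC=3 exec 'JNZ 7'. After: A=3 B=1 C=0 D=0 ZF=0 PC=7
Step 5: PC=7 exec 'ADD B, 1'. After: A=3 B=2 C=0 D=0 ZF=0 PC=8
Step 6: PC=8 exec 'ADD B, 3'. After: A=3 B=5 C=0 D=0 ZF=0 PC=9
Step 7: PC=9 exec 'ADD A, 3'. After: A=6 B=5 C=0 D=0 ZF=0 PC=10
Step 8: PC=10 exec 'ADD B, 1'. After: A=6 B=6 C=0 D=0 ZF=0 PC=11
Step 9: PC=11 exec 'HALT'. After: A=6 B=6 C=0 D=0 ZF=0 PC=11 HALTED
Total instructions executed: 9

Answer: 9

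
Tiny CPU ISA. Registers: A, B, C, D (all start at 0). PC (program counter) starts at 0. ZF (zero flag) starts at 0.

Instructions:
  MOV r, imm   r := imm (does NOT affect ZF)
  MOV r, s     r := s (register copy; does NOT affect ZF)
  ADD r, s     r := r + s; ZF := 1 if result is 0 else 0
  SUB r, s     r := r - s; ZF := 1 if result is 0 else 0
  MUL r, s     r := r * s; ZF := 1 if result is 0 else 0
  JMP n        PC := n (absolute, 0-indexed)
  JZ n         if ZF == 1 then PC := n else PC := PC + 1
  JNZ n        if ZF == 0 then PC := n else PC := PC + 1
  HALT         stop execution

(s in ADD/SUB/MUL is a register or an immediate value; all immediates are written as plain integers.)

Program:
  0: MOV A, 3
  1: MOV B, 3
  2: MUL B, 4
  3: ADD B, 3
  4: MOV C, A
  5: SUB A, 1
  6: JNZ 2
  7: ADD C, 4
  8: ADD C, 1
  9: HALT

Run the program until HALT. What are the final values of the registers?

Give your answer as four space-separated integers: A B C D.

Step 1: PC=0 exec 'MOV A, 3'. After: A=3 B=0 C=0 D=0 ZF=0 PC=1
Step 2: PC=1 exec 'MOV B, 3'. After: A=3 B=3 C=0 D=0 ZF=0 PC=2
Step 3: PC=2 exec 'MUL B, 4'. After: A=3 B=12 C=0 D=0 ZF=0 PC=3
Step 4: PC=3 exec 'ADD B, 3'. After: A=3 B=15 C=0 D=0 ZF=0 PC=4
Step 5: PC=4 exec 'MOV C, A'. After: A=3 B=15 C=3 D=0 ZF=0 PC=5
Step 6: PC=5 exec 'SUB A, 1'. After: A=2 B=15 C=3 D=0 ZF=0 PC=6
Step 7: PC=6 exec 'JNZ 2'. After: A=2 B=15 C=3 D=0 ZF=0 PC=2
Step 8: PC=2 exec 'MUL B, 4'. After: A=2 B=60 C=3 D=0 ZF=0 PC=3
Step 9: PC=3 exec 'ADD B, 3'. After: A=2 B=63 C=3 D=0 ZF=0 PC=4
Step 10: PC=4 exec 'MOV C, A'. After: A=2 B=63 C=2 D=0 ZF=0 PC=5
Step 11: PC=5 exec 'SUB A, 1'. After: A=1 B=63 C=2 D=0 ZF=0 PC=6
Step 12: PC=6 exec 'JNZ 2'. After: A=1 B=63 C=2 D=0 ZF=0 PC=2
Step 13: PC=2 exec 'MUL B, 4'. After: A=1 B=252 C=2 D=0 ZF=0 PC=3
Step 14: PC=3 exec 'ADD B, 3'. After: A=1 B=255 C=2 D=0 ZF=0 PC=4
Step 15: PC=4 exec 'MOV C, A'. After: A=1 B=255 C=1 D=0 ZF=0 PC=5
Step 16: PC=5 exec 'SUB A, 1'. After: A=0 B=255 C=1 D=0 ZF=1 PC=6
Step 17: PC=6 exec 'JNZ 2'. After: A=0 B=255 C=1 D=0 ZF=1 PC=7
Step 18: PC=7 exec 'ADD C, 4'. After: A=0 B=255 C=5 D=0 ZF=0 PC=8
Step 19: PC=8 exec 'ADD C, 1'. After: A=0 B=255 C=6 D=0 ZF=0 PC=9
Step 20: PC=9 exec 'HALT'. After: A=0 B=255 C=6 D=0 ZF=0 PC=9 HALTED

Answer: 0 255 6 0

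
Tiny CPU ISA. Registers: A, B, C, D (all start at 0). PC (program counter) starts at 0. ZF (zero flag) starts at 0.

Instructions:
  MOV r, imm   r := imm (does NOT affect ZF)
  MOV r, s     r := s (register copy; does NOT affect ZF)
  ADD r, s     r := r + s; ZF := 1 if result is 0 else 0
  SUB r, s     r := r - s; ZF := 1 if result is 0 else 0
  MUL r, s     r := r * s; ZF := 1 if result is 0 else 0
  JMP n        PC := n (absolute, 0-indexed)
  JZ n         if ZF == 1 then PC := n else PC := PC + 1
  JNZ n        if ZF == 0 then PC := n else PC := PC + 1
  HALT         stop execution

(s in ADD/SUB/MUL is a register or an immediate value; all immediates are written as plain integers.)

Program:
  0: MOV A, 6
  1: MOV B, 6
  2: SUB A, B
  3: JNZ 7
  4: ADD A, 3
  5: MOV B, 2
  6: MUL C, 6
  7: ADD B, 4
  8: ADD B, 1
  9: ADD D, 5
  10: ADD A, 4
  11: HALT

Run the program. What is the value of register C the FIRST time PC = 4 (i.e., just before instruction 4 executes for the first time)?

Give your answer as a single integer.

Step 1: PC=0 exec 'MOV A, 6'. After: A=6 B=0 C=0 D=0 ZF=0 PC=1
Step 2: PC=1 exec 'MOV B, 6'. After: A=6 B=6 C=0 D=0 ZF=0 PC=2
Step 3: PC=2 exec 'SUB A, B'. After: A=0 B=6 C=0 D=0 ZF=1 PC=3
Step 4: PC=3 exec 'JNZ 7'. After: A=0 B=6 C=0 D=0 ZF=1 PC=4
First time PC=4: C=0

0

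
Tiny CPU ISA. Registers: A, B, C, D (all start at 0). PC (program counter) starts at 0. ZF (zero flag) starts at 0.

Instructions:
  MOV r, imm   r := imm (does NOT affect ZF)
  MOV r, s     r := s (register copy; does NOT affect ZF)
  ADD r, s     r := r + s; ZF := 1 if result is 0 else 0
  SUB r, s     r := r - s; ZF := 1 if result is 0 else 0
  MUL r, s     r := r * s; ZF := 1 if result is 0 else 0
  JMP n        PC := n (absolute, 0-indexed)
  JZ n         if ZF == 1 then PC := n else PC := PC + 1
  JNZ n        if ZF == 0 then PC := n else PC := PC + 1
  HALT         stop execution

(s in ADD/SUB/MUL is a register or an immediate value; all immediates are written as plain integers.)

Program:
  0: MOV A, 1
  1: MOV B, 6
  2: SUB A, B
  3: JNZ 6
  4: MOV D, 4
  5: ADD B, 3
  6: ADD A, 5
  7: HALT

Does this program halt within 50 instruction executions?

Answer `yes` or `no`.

Answer: yes

Derivation:
Step 1: PC=0 exec 'MOV A, 1'. After: A=1 B=0 C=0 D=0 ZF=0 PC=1
Step 2: PC=1 exec 'MOV B, 6'. After: A=1 B=6 C=0 D=0 ZF=0 PC=2
Step 3: PC=2 exec 'SUB A, B'. After: A=-5 B=6 C=0 D=0 ZF=0 PC=3
Step 4: PC=3 exec 'JNZ 6'. After: A=-5 B=6 C=0 D=0 ZF=0 PC=6
Step 5: PC=6 exec 'ADD A, 5'. After: A=0 B=6 C=0 D=0 ZF=1 PC=7
Step 6: PC=7 exec 'HALT'. After: A=0 B=6 C=0 D=0 ZF=1 PC=7 HALTED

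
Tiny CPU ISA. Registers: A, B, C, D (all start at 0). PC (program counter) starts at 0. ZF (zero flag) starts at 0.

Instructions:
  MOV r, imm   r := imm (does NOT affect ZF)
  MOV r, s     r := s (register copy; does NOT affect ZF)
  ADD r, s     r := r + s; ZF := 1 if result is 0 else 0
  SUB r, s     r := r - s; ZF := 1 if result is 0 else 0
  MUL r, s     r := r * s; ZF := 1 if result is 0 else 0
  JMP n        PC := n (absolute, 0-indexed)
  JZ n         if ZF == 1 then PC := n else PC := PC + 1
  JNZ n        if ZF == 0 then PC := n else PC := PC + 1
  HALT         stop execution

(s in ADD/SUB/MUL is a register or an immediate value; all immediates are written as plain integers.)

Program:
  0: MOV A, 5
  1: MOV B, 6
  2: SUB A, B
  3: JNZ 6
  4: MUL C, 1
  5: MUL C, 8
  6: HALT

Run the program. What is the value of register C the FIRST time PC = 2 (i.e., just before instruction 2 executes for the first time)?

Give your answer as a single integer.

Step 1: PC=0 exec 'MOV A, 5'. After: A=5 B=0 C=0 D=0 ZF=0 PC=1
Step 2: PC=1 exec 'MOV B, 6'. After: A=5 B=6 C=0 D=0 ZF=0 PC=2
First time PC=2: C=0

0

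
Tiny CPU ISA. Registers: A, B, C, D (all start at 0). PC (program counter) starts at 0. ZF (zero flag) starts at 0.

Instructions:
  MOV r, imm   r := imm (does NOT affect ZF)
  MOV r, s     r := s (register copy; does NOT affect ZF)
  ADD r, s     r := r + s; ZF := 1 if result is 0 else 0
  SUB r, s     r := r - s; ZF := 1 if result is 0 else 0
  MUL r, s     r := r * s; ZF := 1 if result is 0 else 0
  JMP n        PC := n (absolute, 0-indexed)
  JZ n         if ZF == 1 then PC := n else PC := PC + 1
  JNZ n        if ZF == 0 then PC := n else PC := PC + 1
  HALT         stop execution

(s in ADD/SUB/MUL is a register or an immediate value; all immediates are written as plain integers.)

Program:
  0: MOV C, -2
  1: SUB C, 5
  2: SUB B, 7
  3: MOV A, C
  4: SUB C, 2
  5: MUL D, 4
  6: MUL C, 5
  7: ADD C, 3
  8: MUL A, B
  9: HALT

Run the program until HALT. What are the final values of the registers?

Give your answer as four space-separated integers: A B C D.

Answer: 49 -7 -42 0

Derivation:
Step 1: PC=0 exec 'MOV C, -2'. After: A=0 B=0 C=-2 D=0 ZF=0 PC=1
Step 2: PC=1 exec 'SUB C, 5'. After: A=0 B=0 C=-7 D=0 ZF=0 PC=2
Step 3: PC=2 exec 'SUB B, 7'. After: A=0 B=-7 C=-7 D=0 ZF=0 PC=3
Step 4: PC=3 exec 'MOV A, C'. After: A=-7 B=-7 C=-7 D=0 ZF=0 PC=4
Step 5: PC=4 exec 'SUB C, 2'. After: A=-7 B=-7 C=-9 D=0 ZF=0 PC=5
Step 6: PC=5 exec 'MUL D, 4'. After: A=-7 B=-7 C=-9 D=0 ZF=1 PC=6
Step 7: PC=6 exec 'MUL C, 5'. After: A=-7 B=-7 C=-45 D=0 ZF=0 PC=7
Step 8: PC=7 exec 'ADD C, 3'. After: A=-7 B=-7 C=-42 D=0 ZF=0 PC=8
Step 9: PC=8 exec 'MUL A, B'. After: A=49 B=-7 C=-42 D=0 ZF=0 PC=9
Step 10: PC=9 exec 'HALT'. After: A=49 B=-7 C=-42 D=0 ZF=0 PC=9 HALTED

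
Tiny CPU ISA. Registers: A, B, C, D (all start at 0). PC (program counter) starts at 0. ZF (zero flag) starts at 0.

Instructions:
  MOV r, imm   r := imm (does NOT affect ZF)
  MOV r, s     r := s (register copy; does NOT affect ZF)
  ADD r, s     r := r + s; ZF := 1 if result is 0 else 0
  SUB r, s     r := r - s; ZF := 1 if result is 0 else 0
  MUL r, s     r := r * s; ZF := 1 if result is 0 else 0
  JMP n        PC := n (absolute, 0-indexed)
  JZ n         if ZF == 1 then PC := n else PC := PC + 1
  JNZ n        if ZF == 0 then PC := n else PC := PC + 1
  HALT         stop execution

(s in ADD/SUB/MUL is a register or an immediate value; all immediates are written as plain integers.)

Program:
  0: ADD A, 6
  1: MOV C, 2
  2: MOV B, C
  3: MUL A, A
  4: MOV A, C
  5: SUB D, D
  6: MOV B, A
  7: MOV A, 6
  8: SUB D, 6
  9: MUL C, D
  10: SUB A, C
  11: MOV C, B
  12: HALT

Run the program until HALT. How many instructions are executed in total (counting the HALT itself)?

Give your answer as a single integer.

Answer: 13

Derivation:
Step 1: PC=0 exec 'ADD A, 6'. After: A=6 B=0 C=0 D=0 ZF=0 PC=1
Step 2: PC=1 exec 'MOV C, 2'. After: A=6 B=0 C=2 D=0 ZF=0 PC=2
Step 3: PC=2 exec 'MOV B, C'. After: A=6 B=2 C=2 D=0 ZF=0 PC=3
Step 4: PC=3 exec 'MUL A, A'. After: A=36 B=2 C=2 D=0 ZF=0 PC=4
Step 5: PC=4 exec 'MOV A, C'. After: A=2 B=2 C=2 D=0 ZF=0 PC=5
Step 6: PC=5 exec 'SUB D, D'. After: A=2 B=2 C=2 D=0 ZF=1 PC=6
Step 7: PC=6 exec 'MOV B, A'. After: A=2 B=2 C=2 D=0 ZF=1 PC=7
Step 8: PC=7 exec 'MOV A, 6'. After: A=6 B=2 C=2 D=0 ZF=1 PC=8
Step 9: PC=8 exec 'SUB D, 6'. After: A=6 B=2 C=2 D=-6 ZF=0 PC=9
Step 10: PC=9 exec 'MUL C, D'. After: A=6 B=2 C=-12 D=-6 ZF=0 PC=10
Step 11: PC=10 exec 'SUB A, C'. After: A=18 B=2 C=-12 D=-6 ZF=0 PC=11
Step 12: PC=11 exec 'MOV C, B'. After: A=18 B=2 C=2 D=-6 ZF=0 PC=12
Step 13: PC=12 exec 'HALT'. After: A=18 B=2 C=2 D=-6 ZF=0 PC=12 HALTED
Total instructions executed: 13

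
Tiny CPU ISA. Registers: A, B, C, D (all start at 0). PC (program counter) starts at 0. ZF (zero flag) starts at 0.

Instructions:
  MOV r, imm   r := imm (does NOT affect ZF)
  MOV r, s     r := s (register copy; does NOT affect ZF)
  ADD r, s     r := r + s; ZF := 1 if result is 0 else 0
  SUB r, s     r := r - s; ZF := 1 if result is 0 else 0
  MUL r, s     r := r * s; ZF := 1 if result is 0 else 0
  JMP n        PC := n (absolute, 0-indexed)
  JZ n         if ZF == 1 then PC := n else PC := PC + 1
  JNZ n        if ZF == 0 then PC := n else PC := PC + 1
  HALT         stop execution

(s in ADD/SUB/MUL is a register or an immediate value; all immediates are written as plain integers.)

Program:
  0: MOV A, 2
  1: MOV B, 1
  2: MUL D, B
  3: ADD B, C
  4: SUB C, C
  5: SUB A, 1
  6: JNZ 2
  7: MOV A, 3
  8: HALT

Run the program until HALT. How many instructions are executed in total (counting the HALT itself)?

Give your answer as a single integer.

Answer: 14

Derivation:
Step 1: PC=0 exec 'MOV A, 2'. After: A=2 B=0 C=0 D=0 ZF=0 PC=1
Step 2: PC=1 exec 'MOV B, 1'. After: A=2 B=1 C=0 D=0 ZF=0 PC=2
Step 3: PC=2 exec 'MUL D, B'. After: A=2 B=1 C=0 D=0 ZF=1 PC=3
Step 4: PC=3 exec 'ADD B, C'. After: A=2 B=1 C=0 D=0 ZF=0 PC=4
Step 5: PC=4 exec 'SUB C, C'. After: A=2 B=1 C=0 D=0 ZF=1 PC=5
Step 6: PC=5 exec 'SUB A, 1'. After: A=1 B=1 C=0 D=0 ZF=0 PC=6
Step 7: PC=6 exec 'JNZ 2'. After: A=1 B=1 C=0 D=0 ZF=0 PC=2
Step 8: PC=2 exec 'MUL D, B'. After: A=1 B=1 C=0 D=0 ZF=1 PC=3
Step 9: PC=3 exec 'ADD B, C'. After: A=1 B=1 C=0 D=0 ZF=0 PC=4
Step 10: PC=4 exec 'SUB C, C'. After: A=1 B=1 C=0 D=0 ZF=1 PC=5
Step 11: PC=5 exec 'SUB A, 1'. After: A=0 B=1 C=0 D=0 ZF=1 PC=6
Step 12: PC=6 exec 'JNZ 2'. After: A=0 B=1 C=0 D=0 ZF=1 PC=7
Step 13: PC=7 exec 'MOV A, 3'. After: A=3 B=1 C=0 D=0 ZF=1 PC=8
Step 14: PC=8 exec 'HALT'. After: A=3 B=1 C=0 D=0 ZF=1 PC=8 HALTED
Total instructions executed: 14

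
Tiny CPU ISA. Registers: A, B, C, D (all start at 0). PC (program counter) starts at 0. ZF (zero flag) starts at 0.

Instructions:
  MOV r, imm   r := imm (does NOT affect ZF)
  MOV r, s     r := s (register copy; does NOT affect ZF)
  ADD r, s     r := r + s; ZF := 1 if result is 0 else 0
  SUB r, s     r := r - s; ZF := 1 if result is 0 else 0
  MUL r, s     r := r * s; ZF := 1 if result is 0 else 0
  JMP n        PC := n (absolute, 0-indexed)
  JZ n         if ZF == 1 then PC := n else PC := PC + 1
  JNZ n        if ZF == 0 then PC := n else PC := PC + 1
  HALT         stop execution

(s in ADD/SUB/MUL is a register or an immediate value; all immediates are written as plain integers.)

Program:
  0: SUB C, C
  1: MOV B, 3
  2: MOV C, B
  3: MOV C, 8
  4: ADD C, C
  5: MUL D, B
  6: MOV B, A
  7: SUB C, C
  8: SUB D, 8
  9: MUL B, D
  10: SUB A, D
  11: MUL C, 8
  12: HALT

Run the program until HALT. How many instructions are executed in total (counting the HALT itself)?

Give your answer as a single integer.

Step 1: PC=0 exec 'SUB C, C'. After: A=0 B=0 C=0 D=0 ZF=1 PC=1
Step 2: PC=1 exec 'MOV B, 3'. After: A=0 B=3 C=0 D=0 ZF=1 PC=2
Step 3: PC=2 exec 'MOV C, B'. After: A=0 B=3 C=3 D=0 ZF=1 PC=3
Step 4: PC=3 exec 'MOV C, 8'. After: A=0 B=3 C=8 D=0 ZF=1 PC=4
Step 5: PC=4 exec 'ADD C, C'. After: A=0 B=3 C=16 D=0 ZF=0 PC=5
Step 6: PC=5 exec 'MUL D, B'. After: A=0 B=3 C=16 D=0 ZF=1 PC=6
Step 7: PC=6 exec 'MOV B, A'. After: A=0 B=0 C=16 D=0 ZF=1 PC=7
Step 8: PC=7 exec 'SUB C, C'. After: A=0 B=0 C=0 D=0 ZF=1 PC=8
Step 9: PC=8 exec 'SUB D, 8'. After: A=0 B=0 C=0 D=-8 ZF=0 PC=9
Step 10: PC=9 exec 'MUL B, D'. After: A=0 B=0 C=0 D=-8 ZF=1 PC=10
Step 11: PC=10 exec 'SUB A, D'. After: A=8 B=0 C=0 D=-8 ZF=0 PC=11
Step 12: PC=11 exec 'MUL C, 8'. After: A=8 B=0 C=0 D=-8 ZF=1 PC=12
Step 13: PC=12 exec 'HALT'. After: A=8 B=0 C=0 D=-8 ZF=1 PC=12 HALTED
Total instructions executed: 13

Answer: 13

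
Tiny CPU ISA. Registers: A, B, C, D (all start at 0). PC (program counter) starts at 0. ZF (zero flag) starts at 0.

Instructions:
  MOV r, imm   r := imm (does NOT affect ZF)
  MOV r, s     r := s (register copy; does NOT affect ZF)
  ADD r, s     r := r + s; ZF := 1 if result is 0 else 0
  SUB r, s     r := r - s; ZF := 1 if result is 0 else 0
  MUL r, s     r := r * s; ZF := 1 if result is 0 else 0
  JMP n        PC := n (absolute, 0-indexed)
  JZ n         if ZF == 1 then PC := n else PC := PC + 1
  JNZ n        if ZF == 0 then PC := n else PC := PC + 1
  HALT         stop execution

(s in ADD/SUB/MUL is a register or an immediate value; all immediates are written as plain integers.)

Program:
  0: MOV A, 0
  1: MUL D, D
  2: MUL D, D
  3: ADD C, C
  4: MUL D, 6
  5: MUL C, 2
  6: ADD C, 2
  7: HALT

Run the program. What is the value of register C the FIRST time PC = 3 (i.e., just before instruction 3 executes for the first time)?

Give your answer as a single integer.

Step 1: PC=0 exec 'MOV A, 0'. After: A=0 B=0 C=0 D=0 ZF=0 PC=1
Step 2: PC=1 exec 'MUL D, D'. After: A=0 B=0 C=0 D=0 ZF=1 PC=2
Step 3: PC=2 exec 'MUL D, D'. After: A=0 B=0 C=0 D=0 ZF=1 PC=3
First time PC=3: C=0

0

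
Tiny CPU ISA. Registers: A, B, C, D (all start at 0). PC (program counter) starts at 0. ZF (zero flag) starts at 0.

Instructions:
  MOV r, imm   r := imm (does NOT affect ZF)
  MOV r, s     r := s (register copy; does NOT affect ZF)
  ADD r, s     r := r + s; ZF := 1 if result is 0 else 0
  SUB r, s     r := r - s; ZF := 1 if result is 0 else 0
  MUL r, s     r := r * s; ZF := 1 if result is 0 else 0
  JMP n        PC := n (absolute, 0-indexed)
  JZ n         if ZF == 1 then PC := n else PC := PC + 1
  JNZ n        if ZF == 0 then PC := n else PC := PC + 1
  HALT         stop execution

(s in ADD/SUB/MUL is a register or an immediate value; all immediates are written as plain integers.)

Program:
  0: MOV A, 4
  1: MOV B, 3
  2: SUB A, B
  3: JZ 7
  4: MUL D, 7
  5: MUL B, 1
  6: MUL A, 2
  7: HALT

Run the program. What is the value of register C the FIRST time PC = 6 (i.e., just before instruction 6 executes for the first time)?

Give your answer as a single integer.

Step 1: PC=0 exec 'MOV A, 4'. After: A=4 B=0 C=0 D=0 ZF=0 PC=1
Step 2: PC=1 exec 'MOV B, 3'. After: A=4 B=3 C=0 D=0 ZF=0 PC=2
Step 3: PC=2 exec 'SUB A, B'. After: A=1 B=3 C=0 D=0 ZF=0 PC=3
Step 4: PC=3 exec 'JZ 7'. After: A=1 B=3 C=0 D=0 ZF=0 PC=4
Step 5: PC=4 exec 'MUL D, 7'. After: A=1 B=3 C=0 D=0 ZF=1 PC=5
Step 6: PC=5 exec 'MUL B, 1'. After: A=1 B=3 C=0 D=0 ZF=0 PC=6
First time PC=6: C=0

0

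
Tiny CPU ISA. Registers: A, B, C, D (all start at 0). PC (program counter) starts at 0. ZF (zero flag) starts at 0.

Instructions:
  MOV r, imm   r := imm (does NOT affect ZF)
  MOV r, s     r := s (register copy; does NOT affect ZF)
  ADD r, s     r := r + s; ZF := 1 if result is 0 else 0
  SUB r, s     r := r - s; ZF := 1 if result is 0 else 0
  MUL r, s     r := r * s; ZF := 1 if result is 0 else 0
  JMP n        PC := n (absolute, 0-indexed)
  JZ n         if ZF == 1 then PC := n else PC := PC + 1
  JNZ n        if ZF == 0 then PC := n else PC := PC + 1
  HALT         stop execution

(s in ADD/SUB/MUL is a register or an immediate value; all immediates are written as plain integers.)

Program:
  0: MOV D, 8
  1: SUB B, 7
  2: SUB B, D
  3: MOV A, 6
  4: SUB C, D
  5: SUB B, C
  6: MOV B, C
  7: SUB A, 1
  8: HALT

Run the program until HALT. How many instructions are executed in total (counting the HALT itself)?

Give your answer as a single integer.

Answer: 9

Derivation:
Step 1: PC=0 exec 'MOV D, 8'. After: A=0 B=0 C=0 D=8 ZF=0 PC=1
Step 2: PC=1 exec 'SUB B, 7'. After: A=0 B=-7 C=0 D=8 ZF=0 PC=2
Step 3: PC=2 exec 'SUB B, D'. After: A=0 B=-15 C=0 D=8 ZF=0 PC=3
Step 4: PC=3 exec 'MOV A, 6'. After: A=6 B=-15 C=0 D=8 ZF=0 PC=4
Step 5: PC=4 exec 'SUB C, D'. After: A=6 B=-15 C=-8 D=8 ZF=0 PC=5
Step 6: PC=5 exec 'SUB B, C'. After: A=6 B=-7 C=-8 D=8 ZF=0 PC=6
Step 7: PC=6 exec 'MOV B, C'. After: A=6 B=-8 C=-8 D=8 ZF=0 PC=7
Step 8: PC=7 exec 'SUB A, 1'. After: A=5 B=-8 C=-8 D=8 ZF=0 PC=8
Step 9: PC=8 exec 'HALT'. After: A=5 B=-8 C=-8 D=8 ZF=0 PC=8 HALTED
Total instructions executed: 9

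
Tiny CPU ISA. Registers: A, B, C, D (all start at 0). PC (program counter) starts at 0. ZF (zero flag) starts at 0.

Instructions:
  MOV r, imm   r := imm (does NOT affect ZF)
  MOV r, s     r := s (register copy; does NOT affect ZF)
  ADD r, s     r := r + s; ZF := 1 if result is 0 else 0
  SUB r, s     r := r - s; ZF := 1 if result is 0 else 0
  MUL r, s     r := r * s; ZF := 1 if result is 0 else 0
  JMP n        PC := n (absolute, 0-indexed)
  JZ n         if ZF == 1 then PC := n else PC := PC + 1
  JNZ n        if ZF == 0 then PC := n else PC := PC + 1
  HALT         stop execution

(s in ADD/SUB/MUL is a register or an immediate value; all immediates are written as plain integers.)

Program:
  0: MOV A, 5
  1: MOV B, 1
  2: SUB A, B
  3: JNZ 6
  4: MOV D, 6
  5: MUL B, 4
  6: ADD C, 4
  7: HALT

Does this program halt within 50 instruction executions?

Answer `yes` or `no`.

Answer: yes

Derivation:
Step 1: PC=0 exec 'MOV A, 5'. After: A=5 B=0 C=0 D=0 ZF=0 PC=1
Step 2: PC=1 exec 'MOV B, 1'. After: A=5 B=1 C=0 D=0 ZF=0 PC=2
Step 3: PC=2 exec 'SUB A, B'. After: A=4 B=1 C=0 D=0 ZF=0 PC=3
Step 4: PC=3 exec 'JNZ 6'. After: A=4 B=1 C=0 D=0 ZF=0 PC=6
Step 5: PC=6 exec 'ADD C, 4'. After: A=4 B=1 C=4 D=0 ZF=0 PC=7
Step 6: PC=7 exec 'HALT'. After: A=4 B=1 C=4 D=0 ZF=0 PC=7 HALTED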